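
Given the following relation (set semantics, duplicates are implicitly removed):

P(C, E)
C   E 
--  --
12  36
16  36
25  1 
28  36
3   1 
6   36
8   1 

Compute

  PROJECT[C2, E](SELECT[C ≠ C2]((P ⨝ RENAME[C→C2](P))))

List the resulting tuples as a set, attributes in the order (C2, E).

{(12, 36), (16, 36), (25, 1), (28, 36), (3, 1), (6, 36), (8, 1)}

ρ[C→C2]: schema becomes (C2, E); tuples unchanged.
Joining P and RENAME[C→C2](P) on E yields {(12, 36, 12), (12, 36, 16), (12, 36, 28), (12, 36, 6), (16, 36, 12), (16, 36, 16), (16, 36, 28), (16, 36, 6), (25, 1, 25), (25, 1, 3), (25, 1, 8), (28, 36, 12), (28, 36, 16), (28, 36, 28), (28, 36, 6), (3, 1, 25), (3, 1, 3), (3, 1, 8), (6, 36, 12), (6, 36, 16), (6, 36, 28), (6, 36, 6), (8, 1, 25), (8, 1, 3), (8, 1, 8)}.
Filtering on C ≠ C2 leaves {(12, 36, 16), (12, 36, 28), (12, 36, 6), (16, 36, 12), (16, 36, 28), (16, 36, 6), (25, 1, 3), (25, 1, 8), (28, 36, 12), (28, 36, 16), (28, 36, 6), (3, 1, 25), (3, 1, 8), (6, 36, 12), (6, 36, 16), (6, 36, 28), (8, 1, 25), (8, 1, 3)}.
Projecting to C2, E (11 duplicate(s) eliminated): {(12, 36), (16, 36), (25, 1), (28, 36), (3, 1), (6, 36), (8, 1)}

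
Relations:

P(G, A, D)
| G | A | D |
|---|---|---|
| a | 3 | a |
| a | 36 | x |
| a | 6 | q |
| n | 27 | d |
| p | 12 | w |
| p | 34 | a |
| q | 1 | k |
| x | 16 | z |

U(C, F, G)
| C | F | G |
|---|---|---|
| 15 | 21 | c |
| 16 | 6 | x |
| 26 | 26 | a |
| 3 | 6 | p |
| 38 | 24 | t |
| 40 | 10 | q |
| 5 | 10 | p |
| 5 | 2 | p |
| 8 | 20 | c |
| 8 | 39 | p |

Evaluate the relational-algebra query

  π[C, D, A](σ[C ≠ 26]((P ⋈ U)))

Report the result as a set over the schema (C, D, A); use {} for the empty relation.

Natural join on G: {(a, 3, a, 26, 26), (a, 36, x, 26, 26), (a, 6, q, 26, 26), (p, 12, w, 3, 6), (p, 12, w, 5, 10), (p, 12, w, 5, 2), (p, 12, w, 8, 39), (p, 34, a, 3, 6), (p, 34, a, 5, 10), (p, 34, a, 5, 2), (p, 34, a, 8, 39), (q, 1, k, 40, 10), (x, 16, z, 16, 6)}
Apply σ_{C ≠ 26}; surviving tuples: {(p, 12, w, 3, 6), (p, 12, w, 5, 10), (p, 12, w, 5, 2), (p, 12, w, 8, 39), (p, 34, a, 3, 6), (p, 34, a, 5, 10), (p, 34, a, 5, 2), (p, 34, a, 8, 39), (q, 1, k, 40, 10), (x, 16, z, 16, 6)}
Projecting to C, D, A (2 duplicate(s) eliminated): {(16, z, 16), (3, a, 34), (3, w, 12), (40, k, 1), (5, a, 34), (5, w, 12), (8, a, 34), (8, w, 12)}

{(16, z, 16), (3, a, 34), (3, w, 12), (40, k, 1), (5, a, 34), (5, w, 12), (8, a, 34), (8, w, 12)}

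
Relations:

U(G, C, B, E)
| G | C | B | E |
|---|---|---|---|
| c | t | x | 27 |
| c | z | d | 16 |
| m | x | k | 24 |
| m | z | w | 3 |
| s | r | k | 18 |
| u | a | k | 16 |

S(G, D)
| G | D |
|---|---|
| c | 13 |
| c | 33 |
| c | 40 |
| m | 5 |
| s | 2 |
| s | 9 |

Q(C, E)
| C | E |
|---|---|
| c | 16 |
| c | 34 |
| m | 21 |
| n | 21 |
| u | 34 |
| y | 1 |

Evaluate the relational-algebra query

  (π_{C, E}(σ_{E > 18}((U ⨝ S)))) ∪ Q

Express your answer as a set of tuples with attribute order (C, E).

{(c, 16), (c, 34), (m, 21), (n, 21), (t, 27), (u, 34), (x, 24), (y, 1)}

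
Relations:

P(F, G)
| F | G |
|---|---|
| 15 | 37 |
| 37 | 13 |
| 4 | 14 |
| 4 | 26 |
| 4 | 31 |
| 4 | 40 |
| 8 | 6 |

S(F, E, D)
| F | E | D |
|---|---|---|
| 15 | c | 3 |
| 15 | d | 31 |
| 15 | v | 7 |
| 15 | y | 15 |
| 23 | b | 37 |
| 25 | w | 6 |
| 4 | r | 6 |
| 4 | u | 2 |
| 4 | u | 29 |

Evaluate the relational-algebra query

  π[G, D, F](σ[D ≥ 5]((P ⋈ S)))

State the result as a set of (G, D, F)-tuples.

Joining P and S on F yields {(15, 37, c, 3), (15, 37, d, 31), (15, 37, v, 7), (15, 37, y, 15), (4, 14, r, 6), (4, 14, u, 2), (4, 14, u, 29), (4, 26, r, 6), (4, 26, u, 2), (4, 26, u, 29), (4, 31, r, 6), (4, 31, u, 2), (4, 31, u, 29), (4, 40, r, 6), (4, 40, u, 2), (4, 40, u, 29)}.
σ[D ≥ 5]: keep tuples satisfying D ≥ 5 → {(15, 37, d, 31), (15, 37, v, 7), (15, 37, y, 15), (4, 14, r, 6), (4, 14, u, 29), (4, 26, r, 6), (4, 26, u, 29), (4, 31, r, 6), (4, 31, u, 29), (4, 40, r, 6), (4, 40, u, 29)}
π_{G, D, F} gives {(14, 29, 4), (14, 6, 4), (26, 29, 4), (26, 6, 4), (31, 29, 4), (31, 6, 4), (37, 15, 15), (37, 31, 15), (37, 7, 15), (40, 29, 4), (40, 6, 4)}.

{(14, 29, 4), (14, 6, 4), (26, 29, 4), (26, 6, 4), (31, 29, 4), (31, 6, 4), (37, 15, 15), (37, 31, 15), (37, 7, 15), (40, 29, 4), (40, 6, 4)}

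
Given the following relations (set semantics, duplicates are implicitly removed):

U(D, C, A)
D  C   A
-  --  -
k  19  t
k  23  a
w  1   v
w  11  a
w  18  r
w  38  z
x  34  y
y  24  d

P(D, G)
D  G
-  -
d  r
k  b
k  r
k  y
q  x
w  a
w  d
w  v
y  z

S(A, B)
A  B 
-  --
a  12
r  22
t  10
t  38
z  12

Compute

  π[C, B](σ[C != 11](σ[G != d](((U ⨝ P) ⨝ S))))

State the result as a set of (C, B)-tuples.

{(18, 22), (19, 10), (19, 38), (23, 12), (38, 12)}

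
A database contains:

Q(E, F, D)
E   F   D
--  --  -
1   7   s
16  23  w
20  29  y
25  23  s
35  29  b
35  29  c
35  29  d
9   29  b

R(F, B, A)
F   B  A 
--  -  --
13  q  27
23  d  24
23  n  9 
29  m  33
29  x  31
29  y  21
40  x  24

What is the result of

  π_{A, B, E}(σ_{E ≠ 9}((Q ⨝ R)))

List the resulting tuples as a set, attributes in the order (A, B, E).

{(21, y, 20), (21, y, 35), (24, d, 16), (24, d, 25), (31, x, 20), (31, x, 35), (33, m, 20), (33, m, 35), (9, n, 16), (9, n, 25)}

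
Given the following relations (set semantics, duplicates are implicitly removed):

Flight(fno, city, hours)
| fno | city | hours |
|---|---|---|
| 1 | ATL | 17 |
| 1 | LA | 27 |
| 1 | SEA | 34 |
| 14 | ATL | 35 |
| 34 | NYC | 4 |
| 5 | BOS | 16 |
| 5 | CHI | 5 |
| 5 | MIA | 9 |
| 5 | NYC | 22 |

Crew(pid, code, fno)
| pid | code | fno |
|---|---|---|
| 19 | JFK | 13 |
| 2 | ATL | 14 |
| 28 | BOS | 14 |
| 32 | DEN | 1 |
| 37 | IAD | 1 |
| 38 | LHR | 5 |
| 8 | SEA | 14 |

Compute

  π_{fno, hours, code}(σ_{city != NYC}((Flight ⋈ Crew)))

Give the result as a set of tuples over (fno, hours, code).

{(1, 17, DEN), (1, 17, IAD), (1, 27, DEN), (1, 27, IAD), (1, 34, DEN), (1, 34, IAD), (14, 35, ATL), (14, 35, BOS), (14, 35, SEA), (5, 16, LHR), (5, 5, LHR), (5, 9, LHR)}

Joining Flight and Crew on fno yields {(1, ATL, 17, 32, DEN), (1, ATL, 17, 37, IAD), (1, LA, 27, 32, DEN), (1, LA, 27, 37, IAD), (1, SEA, 34, 32, DEN), (1, SEA, 34, 37, IAD), (14, ATL, 35, 2, ATL), (14, ATL, 35, 28, BOS), (14, ATL, 35, 8, SEA), (5, BOS, 16, 38, LHR), (5, CHI, 5, 38, LHR), (5, MIA, 9, 38, LHR), (5, NYC, 22, 38, LHR)}.
Apply σ_{city != NYC}; surviving tuples: {(1, ATL, 17, 32, DEN), (1, ATL, 17, 37, IAD), (1, LA, 27, 32, DEN), (1, LA, 27, 37, IAD), (1, SEA, 34, 32, DEN), (1, SEA, 34, 37, IAD), (14, ATL, 35, 2, ATL), (14, ATL, 35, 28, BOS), (14, ATL, 35, 8, SEA), (5, BOS, 16, 38, LHR), (5, CHI, 5, 38, LHR), (5, MIA, 9, 38, LHR)}
π_{fno, hours, code} gives {(1, 17, DEN), (1, 17, IAD), (1, 27, DEN), (1, 27, IAD), (1, 34, DEN), (1, 34, IAD), (14, 35, ATL), (14, 35, BOS), (14, 35, SEA), (5, 16, LHR), (5, 5, LHR), (5, 9, LHR)}.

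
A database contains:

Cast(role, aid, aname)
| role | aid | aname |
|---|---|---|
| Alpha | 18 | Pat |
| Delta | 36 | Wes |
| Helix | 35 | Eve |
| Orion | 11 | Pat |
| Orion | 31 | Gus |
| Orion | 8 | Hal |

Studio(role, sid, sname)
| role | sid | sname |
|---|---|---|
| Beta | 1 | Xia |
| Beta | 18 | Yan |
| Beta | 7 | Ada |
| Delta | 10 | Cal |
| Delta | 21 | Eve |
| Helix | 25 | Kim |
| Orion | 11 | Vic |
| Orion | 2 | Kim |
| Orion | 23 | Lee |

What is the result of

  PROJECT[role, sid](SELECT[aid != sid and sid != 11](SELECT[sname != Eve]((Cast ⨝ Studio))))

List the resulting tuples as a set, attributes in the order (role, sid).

Natural join on role: {(Delta, 36, Wes, 10, Cal), (Delta, 36, Wes, 21, Eve), (Helix, 35, Eve, 25, Kim), (Orion, 11, Pat, 11, Vic), (Orion, 11, Pat, 2, Kim), (Orion, 11, Pat, 23, Lee), (Orion, 31, Gus, 11, Vic), (Orion, 31, Gus, 2, Kim), (Orion, 31, Gus, 23, Lee), (Orion, 8, Hal, 11, Vic), (Orion, 8, Hal, 2, Kim), (Orion, 8, Hal, 23, Lee)}
σ[sname != Eve]: keep tuples satisfying sname != Eve → {(Delta, 36, Wes, 10, Cal), (Helix, 35, Eve, 25, Kim), (Orion, 11, Pat, 11, Vic), (Orion, 11, Pat, 2, Kim), (Orion, 11, Pat, 23, Lee), (Orion, 31, Gus, 11, Vic), (Orion, 31, Gus, 2, Kim), (Orion, 31, Gus, 23, Lee), (Orion, 8, Hal, 11, Vic), (Orion, 8, Hal, 2, Kim), (Orion, 8, Hal, 23, Lee)}
σ[aid != sid and sid != 11]: keep tuples satisfying aid != sid and sid != 11 → {(Delta, 36, Wes, 10, Cal), (Helix, 35, Eve, 25, Kim), (Orion, 11, Pat, 2, Kim), (Orion, 11, Pat, 23, Lee), (Orion, 31, Gus, 2, Kim), (Orion, 31, Gus, 23, Lee), (Orion, 8, Hal, 2, Kim), (Orion, 8, Hal, 23, Lee)}
π_{role, sid} gives {(Delta, 10), (Helix, 25), (Orion, 2), (Orion, 23)} (4 duplicate(s) eliminated).

{(Delta, 10), (Helix, 25), (Orion, 2), (Orion, 23)}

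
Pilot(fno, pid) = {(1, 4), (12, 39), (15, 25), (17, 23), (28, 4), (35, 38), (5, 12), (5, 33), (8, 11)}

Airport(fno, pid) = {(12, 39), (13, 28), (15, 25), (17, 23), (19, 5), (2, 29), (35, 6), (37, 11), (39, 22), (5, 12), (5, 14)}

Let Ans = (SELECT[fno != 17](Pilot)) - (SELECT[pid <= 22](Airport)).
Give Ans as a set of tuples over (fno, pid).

{(1, 4), (12, 39), (15, 25), (28, 4), (35, 38), (5, 33), (8, 11)}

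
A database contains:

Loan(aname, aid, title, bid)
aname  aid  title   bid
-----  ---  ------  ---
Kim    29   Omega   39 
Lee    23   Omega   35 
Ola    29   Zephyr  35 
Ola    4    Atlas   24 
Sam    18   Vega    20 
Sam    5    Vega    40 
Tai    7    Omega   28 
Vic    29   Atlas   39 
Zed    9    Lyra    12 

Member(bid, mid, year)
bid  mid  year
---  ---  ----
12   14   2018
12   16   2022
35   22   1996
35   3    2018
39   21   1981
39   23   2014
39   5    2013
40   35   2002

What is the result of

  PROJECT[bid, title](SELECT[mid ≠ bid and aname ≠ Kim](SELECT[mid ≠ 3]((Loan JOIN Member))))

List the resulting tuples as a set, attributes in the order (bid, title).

{(12, Lyra), (35, Omega), (35, Zephyr), (39, Atlas), (40, Vega)}

Loan ⋈ Member (natural join on bid): {(Kim, 29, Omega, 39, 21, 1981), (Kim, 29, Omega, 39, 23, 2014), (Kim, 29, Omega, 39, 5, 2013), (Lee, 23, Omega, 35, 22, 1996), (Lee, 23, Omega, 35, 3, 2018), (Ola, 29, Zephyr, 35, 22, 1996), (Ola, 29, Zephyr, 35, 3, 2018), (Sam, 5, Vega, 40, 35, 2002), (Vic, 29, Atlas, 39, 21, 1981), (Vic, 29, Atlas, 39, 23, 2014), (Vic, 29, Atlas, 39, 5, 2013), (Zed, 9, Lyra, 12, 14, 2018), (Zed, 9, Lyra, 12, 16, 2022)}
σ[mid ≠ 3]: keep tuples satisfying mid ≠ 3 → {(Kim, 29, Omega, 39, 21, 1981), (Kim, 29, Omega, 39, 23, 2014), (Kim, 29, Omega, 39, 5, 2013), (Lee, 23, Omega, 35, 22, 1996), (Ola, 29, Zephyr, 35, 22, 1996), (Sam, 5, Vega, 40, 35, 2002), (Vic, 29, Atlas, 39, 21, 1981), (Vic, 29, Atlas, 39, 23, 2014), (Vic, 29, Atlas, 39, 5, 2013), (Zed, 9, Lyra, 12, 14, 2018), (Zed, 9, Lyra, 12, 16, 2022)}
σ[mid ≠ bid and aname ≠ Kim]: keep tuples satisfying mid ≠ bid and aname ≠ Kim → {(Lee, 23, Omega, 35, 22, 1996), (Ola, 29, Zephyr, 35, 22, 1996), (Sam, 5, Vega, 40, 35, 2002), (Vic, 29, Atlas, 39, 21, 1981), (Vic, 29, Atlas, 39, 23, 2014), (Vic, 29, Atlas, 39, 5, 2013), (Zed, 9, Lyra, 12, 14, 2018), (Zed, 9, Lyra, 12, 16, 2022)}
Keep only column(s) bid, title (3 duplicate(s) eliminated): {(12, Lyra), (35, Omega), (35, Zephyr), (39, Atlas), (40, Vega)}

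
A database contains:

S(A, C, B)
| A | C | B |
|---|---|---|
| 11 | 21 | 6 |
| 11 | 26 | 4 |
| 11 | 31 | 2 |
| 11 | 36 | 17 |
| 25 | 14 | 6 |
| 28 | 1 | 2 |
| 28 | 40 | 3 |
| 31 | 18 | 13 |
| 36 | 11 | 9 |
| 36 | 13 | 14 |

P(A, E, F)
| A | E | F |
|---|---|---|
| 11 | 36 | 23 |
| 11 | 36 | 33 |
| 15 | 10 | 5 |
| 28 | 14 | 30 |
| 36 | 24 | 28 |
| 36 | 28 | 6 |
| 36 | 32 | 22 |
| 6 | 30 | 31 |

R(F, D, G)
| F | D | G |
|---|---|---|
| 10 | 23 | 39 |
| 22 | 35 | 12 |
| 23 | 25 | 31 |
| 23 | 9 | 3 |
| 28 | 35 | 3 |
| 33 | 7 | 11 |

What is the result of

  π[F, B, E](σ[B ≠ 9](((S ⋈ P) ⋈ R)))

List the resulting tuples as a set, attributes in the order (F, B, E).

{(22, 14, 32), (23, 17, 36), (23, 2, 36), (23, 4, 36), (23, 6, 36), (28, 14, 24), (33, 17, 36), (33, 2, 36), (33, 4, 36), (33, 6, 36)}

S ⋈ P (natural join on A): {(11, 21, 6, 36, 23), (11, 21, 6, 36, 33), (11, 26, 4, 36, 23), (11, 26, 4, 36, 33), (11, 31, 2, 36, 23), (11, 31, 2, 36, 33), (11, 36, 17, 36, 23), (11, 36, 17, 36, 33), (28, 1, 2, 14, 30), (28, 40, 3, 14, 30), (36, 11, 9, 24, 28), (36, 11, 9, 28, 6), (36, 11, 9, 32, 22), (36, 13, 14, 24, 28), (36, 13, 14, 28, 6), (36, 13, 14, 32, 22)}
(S ⋈ P) ⋈ R (natural join on F): {(11, 21, 6, 36, 23, 25, 31), (11, 21, 6, 36, 23, 9, 3), (11, 21, 6, 36, 33, 7, 11), (11, 26, 4, 36, 23, 25, 31), (11, 26, 4, 36, 23, 9, 3), (11, 26, 4, 36, 33, 7, 11), (11, 31, 2, 36, 23, 25, 31), (11, 31, 2, 36, 23, 9, 3), (11, 31, 2, 36, 33, 7, 11), (11, 36, 17, 36, 23, 25, 31), (11, 36, 17, 36, 23, 9, 3), (11, 36, 17, 36, 33, 7, 11), (36, 11, 9, 24, 28, 35, 3), (36, 11, 9, 32, 22, 35, 12), (36, 13, 14, 24, 28, 35, 3), (36, 13, 14, 32, 22, 35, 12)}
Selection B ≠ 9: {(11, 21, 6, 36, 23, 25, 31), (11, 21, 6, 36, 23, 9, 3), (11, 21, 6, 36, 33, 7, 11), (11, 26, 4, 36, 23, 25, 31), (11, 26, 4, 36, 23, 9, 3), (11, 26, 4, 36, 33, 7, 11), (11, 31, 2, 36, 23, 25, 31), (11, 31, 2, 36, 23, 9, 3), (11, 31, 2, 36, 33, 7, 11), (11, 36, 17, 36, 23, 25, 31), (11, 36, 17, 36, 23, 9, 3), (11, 36, 17, 36, 33, 7, 11), (36, 13, 14, 24, 28, 35, 3), (36, 13, 14, 32, 22, 35, 12)}
π_{F, B, E} gives {(22, 14, 32), (23, 17, 36), (23, 2, 36), (23, 4, 36), (23, 6, 36), (28, 14, 24), (33, 17, 36), (33, 2, 36), (33, 4, 36), (33, 6, 36)} (4 duplicate(s) eliminated).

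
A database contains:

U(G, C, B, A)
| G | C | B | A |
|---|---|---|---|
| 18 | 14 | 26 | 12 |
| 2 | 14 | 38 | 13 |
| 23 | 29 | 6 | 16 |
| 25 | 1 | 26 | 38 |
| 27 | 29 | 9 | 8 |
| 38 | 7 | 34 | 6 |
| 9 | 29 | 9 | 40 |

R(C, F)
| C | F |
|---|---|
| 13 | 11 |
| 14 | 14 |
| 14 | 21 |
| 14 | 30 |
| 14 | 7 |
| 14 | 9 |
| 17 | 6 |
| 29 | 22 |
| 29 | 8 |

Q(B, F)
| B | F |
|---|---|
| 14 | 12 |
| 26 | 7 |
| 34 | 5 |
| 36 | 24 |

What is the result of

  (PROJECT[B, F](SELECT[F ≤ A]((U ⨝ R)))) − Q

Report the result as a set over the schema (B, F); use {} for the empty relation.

{(26, 9), (38, 7), (38, 9), (6, 8), (9, 22), (9, 8)}

U ⋈ R (natural join on C): {(18, 14, 26, 12, 14), (18, 14, 26, 12, 21), (18, 14, 26, 12, 30), (18, 14, 26, 12, 7), (18, 14, 26, 12, 9), (2, 14, 38, 13, 14), (2, 14, 38, 13, 21), (2, 14, 38, 13, 30), (2, 14, 38, 13, 7), (2, 14, 38, 13, 9), (23, 29, 6, 16, 22), (23, 29, 6, 16, 8), (27, 29, 9, 8, 22), (27, 29, 9, 8, 8), (9, 29, 9, 40, 22), (9, 29, 9, 40, 8)}
Filtering on F ≤ A leaves {(18, 14, 26, 12, 7), (18, 14, 26, 12, 9), (2, 14, 38, 13, 7), (2, 14, 38, 13, 9), (23, 29, 6, 16, 8), (27, 29, 9, 8, 8), (9, 29, 9, 40, 22), (9, 29, 9, 40, 8)}.
π[B, F]: project onto (B, F) (1 duplicate(s) eliminated) → {(26, 7), (26, 9), (38, 7), (38, 9), (6, 8), (9, 22), (9, 8)}
Set difference of the two operands is {(26, 9), (38, 7), (38, 9), (6, 8), (9, 22), (9, 8)}.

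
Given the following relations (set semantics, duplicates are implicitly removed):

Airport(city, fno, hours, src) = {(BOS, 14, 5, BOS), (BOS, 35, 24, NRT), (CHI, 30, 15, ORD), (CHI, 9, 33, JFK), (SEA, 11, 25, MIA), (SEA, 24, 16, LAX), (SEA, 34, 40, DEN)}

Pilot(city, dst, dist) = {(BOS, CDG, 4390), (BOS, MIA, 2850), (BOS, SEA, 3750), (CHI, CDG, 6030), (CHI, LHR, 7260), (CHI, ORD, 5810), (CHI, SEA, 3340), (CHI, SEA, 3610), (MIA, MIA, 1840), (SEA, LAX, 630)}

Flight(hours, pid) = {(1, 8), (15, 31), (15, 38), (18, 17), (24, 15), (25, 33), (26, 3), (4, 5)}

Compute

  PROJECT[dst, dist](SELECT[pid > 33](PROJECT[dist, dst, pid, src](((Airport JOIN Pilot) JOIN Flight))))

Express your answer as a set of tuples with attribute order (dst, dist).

Airport ⋈ Pilot (natural join on city): {(BOS, 14, 5, BOS, CDG, 4390), (BOS, 14, 5, BOS, MIA, 2850), (BOS, 14, 5, BOS, SEA, 3750), (BOS, 35, 24, NRT, CDG, 4390), (BOS, 35, 24, NRT, MIA, 2850), (BOS, 35, 24, NRT, SEA, 3750), (CHI, 30, 15, ORD, CDG, 6030), (CHI, 30, 15, ORD, LHR, 7260), (CHI, 30, 15, ORD, ORD, 5810), (CHI, 30, 15, ORD, SEA, 3340), (CHI, 30, 15, ORD, SEA, 3610), (CHI, 9, 33, JFK, CDG, 6030), (CHI, 9, 33, JFK, LHR, 7260), (CHI, 9, 33, JFK, ORD, 5810), (CHI, 9, 33, JFK, SEA, 3340), (CHI, 9, 33, JFK, SEA, 3610), (SEA, 11, 25, MIA, LAX, 630), (SEA, 24, 16, LAX, LAX, 630), (SEA, 34, 40, DEN, LAX, 630)}
(Airport JOIN Pilot) ⋈ Flight (natural join on hours): {(BOS, 35, 24, NRT, CDG, 4390, 15), (BOS, 35, 24, NRT, MIA, 2850, 15), (BOS, 35, 24, NRT, SEA, 3750, 15), (CHI, 30, 15, ORD, CDG, 6030, 31), (CHI, 30, 15, ORD, CDG, 6030, 38), (CHI, 30, 15, ORD, LHR, 7260, 31), (CHI, 30, 15, ORD, LHR, 7260, 38), (CHI, 30, 15, ORD, ORD, 5810, 31), (CHI, 30, 15, ORD, ORD, 5810, 38), (CHI, 30, 15, ORD, SEA, 3340, 31), (CHI, 30, 15, ORD, SEA, 3340, 38), (CHI, 30, 15, ORD, SEA, 3610, 31), (CHI, 30, 15, ORD, SEA, 3610, 38), (SEA, 11, 25, MIA, LAX, 630, 33)}
π_{dist, dst, pid, src} gives {(2850, MIA, 15, NRT), (3340, SEA, 31, ORD), (3340, SEA, 38, ORD), (3610, SEA, 31, ORD), (3610, SEA, 38, ORD), (3750, SEA, 15, NRT), (4390, CDG, 15, NRT), (5810, ORD, 31, ORD), (5810, ORD, 38, ORD), (6030, CDG, 31, ORD), (6030, CDG, 38, ORD), (630, LAX, 33, MIA), (7260, LHR, 31, ORD), (7260, LHR, 38, ORD)}.
σ[pid > 33]: keep tuples satisfying pid > 33 → {(3340, SEA, 38, ORD), (3610, SEA, 38, ORD), (5810, ORD, 38, ORD), (6030, CDG, 38, ORD), (7260, LHR, 38, ORD)}
π_{dst, dist} gives {(CDG, 6030), (LHR, 7260), (ORD, 5810), (SEA, 3340), (SEA, 3610)}.

{(CDG, 6030), (LHR, 7260), (ORD, 5810), (SEA, 3340), (SEA, 3610)}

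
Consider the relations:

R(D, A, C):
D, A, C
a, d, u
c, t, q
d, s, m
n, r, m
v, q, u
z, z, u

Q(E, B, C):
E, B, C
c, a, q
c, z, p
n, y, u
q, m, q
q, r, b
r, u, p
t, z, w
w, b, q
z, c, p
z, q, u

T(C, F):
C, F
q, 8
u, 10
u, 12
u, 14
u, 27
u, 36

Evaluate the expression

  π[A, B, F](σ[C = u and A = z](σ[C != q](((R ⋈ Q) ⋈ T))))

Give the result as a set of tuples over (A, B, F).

{(z, q, 10), (z, q, 12), (z, q, 14), (z, q, 27), (z, q, 36), (z, y, 10), (z, y, 12), (z, y, 14), (z, y, 27), (z, y, 36)}

Joining R and Q on C yields {(a, d, u, n, y), (a, d, u, z, q), (c, t, q, c, a), (c, t, q, q, m), (c, t, q, w, b), (v, q, u, n, y), (v, q, u, z, q), (z, z, u, n, y), (z, z, u, z, q)}.
Joining (R ⋈ Q) and T on C yields {(a, d, u, n, y, 10), (a, d, u, n, y, 12), (a, d, u, n, y, 14), (a, d, u, n, y, 27), (a, d, u, n, y, 36), (a, d, u, z, q, 10), (a, d, u, z, q, 12), (a, d, u, z, q, 14), (a, d, u, z, q, 27), (a, d, u, z, q, 36), (c, t, q, c, a, 8), (c, t, q, q, m, 8), (c, t, q, w, b, 8), (v, q, u, n, y, 10), (v, q, u, n, y, 12), (v, q, u, n, y, 14), (v, q, u, n, y, 27), (v, q, u, n, y, 36), (v, q, u, z, q, 10), (v, q, u, z, q, 12), (v, q, u, z, q, 14), (v, q, u, z, q, 27), (v, q, u, z, q, 36), (z, z, u, n, y, 10), (z, z, u, n, y, 12), (z, z, u, n, y, 14), (z, z, u, n, y, 27), (z, z, u, n, y, 36), (z, z, u, z, q, 10), (z, z, u, z, q, 12), (z, z, u, z, q, 14), (z, z, u, z, q, 27), (z, z, u, z, q, 36)}.
σ[C != q]: keep tuples satisfying C != q → {(a, d, u, n, y, 10), (a, d, u, n, y, 12), (a, d, u, n, y, 14), (a, d, u, n, y, 27), (a, d, u, n, y, 36), (a, d, u, z, q, 10), (a, d, u, z, q, 12), (a, d, u, z, q, 14), (a, d, u, z, q, 27), (a, d, u, z, q, 36), (v, q, u, n, y, 10), (v, q, u, n, y, 12), (v, q, u, n, y, 14), (v, q, u, n, y, 27), (v, q, u, n, y, 36), (v, q, u, z, q, 10), (v, q, u, z, q, 12), (v, q, u, z, q, 14), (v, q, u, z, q, 27), (v, q, u, z, q, 36), (z, z, u, n, y, 10), (z, z, u, n, y, 12), (z, z, u, n, y, 14), (z, z, u, n, y, 27), (z, z, u, n, y, 36), (z, z, u, z, q, 10), (z, z, u, z, q, 12), (z, z, u, z, q, 14), (z, z, u, z, q, 27), (z, z, u, z, q, 36)}
σ[C = u and A = z]: keep tuples satisfying C = u and A = z → {(z, z, u, n, y, 10), (z, z, u, n, y, 12), (z, z, u, n, y, 14), (z, z, u, n, y, 27), (z, z, u, n, y, 36), (z, z, u, z, q, 10), (z, z, u, z, q, 12), (z, z, u, z, q, 14), (z, z, u, z, q, 27), (z, z, u, z, q, 36)}
π_{A, B, F} gives {(z, q, 10), (z, q, 12), (z, q, 14), (z, q, 27), (z, q, 36), (z, y, 10), (z, y, 12), (z, y, 14), (z, y, 27), (z, y, 36)}.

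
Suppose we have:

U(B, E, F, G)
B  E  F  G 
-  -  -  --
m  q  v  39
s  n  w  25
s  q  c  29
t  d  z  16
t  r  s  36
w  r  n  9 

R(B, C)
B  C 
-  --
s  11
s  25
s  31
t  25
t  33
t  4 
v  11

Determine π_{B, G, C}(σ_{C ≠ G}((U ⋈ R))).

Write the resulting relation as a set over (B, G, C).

Natural join on B: {(s, n, w, 25, 11), (s, n, w, 25, 25), (s, n, w, 25, 31), (s, q, c, 29, 11), (s, q, c, 29, 25), (s, q, c, 29, 31), (t, d, z, 16, 25), (t, d, z, 16, 33), (t, d, z, 16, 4), (t, r, s, 36, 25), (t, r, s, 36, 33), (t, r, s, 36, 4)}
Selection C ≠ G: {(s, n, w, 25, 11), (s, n, w, 25, 31), (s, q, c, 29, 11), (s, q, c, 29, 25), (s, q, c, 29, 31), (t, d, z, 16, 25), (t, d, z, 16, 33), (t, d, z, 16, 4), (t, r, s, 36, 25), (t, r, s, 36, 33), (t, r, s, 36, 4)}
π[B, G, C]: project onto (B, G, C) → {(s, 25, 11), (s, 25, 31), (s, 29, 11), (s, 29, 25), (s, 29, 31), (t, 16, 25), (t, 16, 33), (t, 16, 4), (t, 36, 25), (t, 36, 33), (t, 36, 4)}

{(s, 25, 11), (s, 25, 31), (s, 29, 11), (s, 29, 25), (s, 29, 31), (t, 16, 25), (t, 16, 33), (t, 16, 4), (t, 36, 25), (t, 36, 33), (t, 36, 4)}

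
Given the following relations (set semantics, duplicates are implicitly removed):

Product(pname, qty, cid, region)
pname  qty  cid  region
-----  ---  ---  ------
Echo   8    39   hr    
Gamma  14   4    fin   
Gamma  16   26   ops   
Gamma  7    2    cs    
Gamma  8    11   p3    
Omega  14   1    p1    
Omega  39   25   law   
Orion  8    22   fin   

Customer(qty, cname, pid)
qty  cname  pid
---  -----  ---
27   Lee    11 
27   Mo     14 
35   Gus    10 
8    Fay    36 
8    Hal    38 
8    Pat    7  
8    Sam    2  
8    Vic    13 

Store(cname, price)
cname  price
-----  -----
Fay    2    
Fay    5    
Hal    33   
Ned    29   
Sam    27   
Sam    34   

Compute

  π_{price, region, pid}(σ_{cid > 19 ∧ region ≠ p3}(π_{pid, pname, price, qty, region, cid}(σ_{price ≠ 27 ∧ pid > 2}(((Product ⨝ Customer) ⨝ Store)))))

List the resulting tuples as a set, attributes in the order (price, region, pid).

{(2, fin, 36), (2, hr, 36), (33, fin, 38), (33, hr, 38), (5, fin, 36), (5, hr, 36)}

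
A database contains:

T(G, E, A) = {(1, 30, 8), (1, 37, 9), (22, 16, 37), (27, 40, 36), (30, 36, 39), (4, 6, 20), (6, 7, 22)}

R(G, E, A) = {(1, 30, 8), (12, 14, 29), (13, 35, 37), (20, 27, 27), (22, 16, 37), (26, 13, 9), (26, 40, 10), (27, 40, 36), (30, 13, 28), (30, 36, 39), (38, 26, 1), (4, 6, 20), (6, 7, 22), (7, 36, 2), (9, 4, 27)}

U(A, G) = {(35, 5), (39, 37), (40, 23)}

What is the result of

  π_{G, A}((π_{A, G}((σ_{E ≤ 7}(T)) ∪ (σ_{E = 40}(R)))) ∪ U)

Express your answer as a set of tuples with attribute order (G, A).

{(23, 40), (26, 10), (27, 36), (37, 39), (4, 20), (5, 35), (6, 22)}

Apply σ_{E ≤ 7}; surviving tuples: {(4, 6, 20), (6, 7, 22)}
Apply σ_{E = 40}; surviving tuples: {(26, 40, 10), (27, 40, 36)}
Set union of the two operands is {(26, 40, 10), (27, 40, 36), (4, 6, 20), (6, 7, 22)}.
Keep only column(s) A, G: {(10, 26), (20, 4), (22, 6), (36, 27)}
Set union of the two operands is {(10, 26), (20, 4), (22, 6), (35, 5), (36, 27), (39, 37), (40, 23)}.
Keep only column(s) G, A: {(23, 40), (26, 10), (27, 36), (37, 39), (4, 20), (5, 35), (6, 22)}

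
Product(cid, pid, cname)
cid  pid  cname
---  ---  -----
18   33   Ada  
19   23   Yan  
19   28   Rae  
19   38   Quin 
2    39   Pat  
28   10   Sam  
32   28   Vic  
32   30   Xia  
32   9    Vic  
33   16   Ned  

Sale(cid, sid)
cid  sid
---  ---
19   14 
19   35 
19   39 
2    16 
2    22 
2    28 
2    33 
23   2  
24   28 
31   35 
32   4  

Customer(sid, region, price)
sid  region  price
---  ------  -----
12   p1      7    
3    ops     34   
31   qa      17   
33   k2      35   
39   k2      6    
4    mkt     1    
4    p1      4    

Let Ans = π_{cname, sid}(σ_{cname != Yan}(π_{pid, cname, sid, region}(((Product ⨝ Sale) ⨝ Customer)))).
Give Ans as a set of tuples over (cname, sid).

Product ⋈ Sale (natural join on cid): {(19, 23, Yan, 14), (19, 23, Yan, 35), (19, 23, Yan, 39), (19, 28, Rae, 14), (19, 28, Rae, 35), (19, 28, Rae, 39), (19, 38, Quin, 14), (19, 38, Quin, 35), (19, 38, Quin, 39), (2, 39, Pat, 16), (2, 39, Pat, 22), (2, 39, Pat, 28), (2, 39, Pat, 33), (32, 28, Vic, 4), (32, 30, Xia, 4), (32, 9, Vic, 4)}
(Product ⨝ Sale) ⋈ Customer (natural join on sid): {(19, 23, Yan, 39, k2, 6), (19, 28, Rae, 39, k2, 6), (19, 38, Quin, 39, k2, 6), (2, 39, Pat, 33, k2, 35), (32, 28, Vic, 4, mkt, 1), (32, 28, Vic, 4, p1, 4), (32, 30, Xia, 4, mkt, 1), (32, 30, Xia, 4, p1, 4), (32, 9, Vic, 4, mkt, 1), (32, 9, Vic, 4, p1, 4)}
Projecting to pid, cname, sid, region: {(23, Yan, 39, k2), (28, Rae, 39, k2), (28, Vic, 4, mkt), (28, Vic, 4, p1), (30, Xia, 4, mkt), (30, Xia, 4, p1), (38, Quin, 39, k2), (39, Pat, 33, k2), (9, Vic, 4, mkt), (9, Vic, 4, p1)}
Filtering on cname != Yan leaves {(28, Rae, 39, k2), (28, Vic, 4, mkt), (28, Vic, 4, p1), (30, Xia, 4, mkt), (30, Xia, 4, p1), (38, Quin, 39, k2), (39, Pat, 33, k2), (9, Vic, 4, mkt), (9, Vic, 4, p1)}.
Projecting to cname, sid (4 duplicate(s) eliminated): {(Pat, 33), (Quin, 39), (Rae, 39), (Vic, 4), (Xia, 4)}

{(Pat, 33), (Quin, 39), (Rae, 39), (Vic, 4), (Xia, 4)}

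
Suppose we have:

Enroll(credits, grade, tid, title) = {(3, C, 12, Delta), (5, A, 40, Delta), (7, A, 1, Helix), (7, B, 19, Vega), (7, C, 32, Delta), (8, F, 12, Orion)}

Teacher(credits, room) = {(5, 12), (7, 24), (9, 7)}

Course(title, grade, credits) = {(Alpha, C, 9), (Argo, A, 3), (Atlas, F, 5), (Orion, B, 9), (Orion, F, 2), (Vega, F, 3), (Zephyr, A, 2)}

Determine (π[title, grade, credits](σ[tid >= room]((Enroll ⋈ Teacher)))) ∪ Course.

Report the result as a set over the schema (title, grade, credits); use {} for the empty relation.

{(Alpha, C, 9), (Argo, A, 3), (Atlas, F, 5), (Delta, A, 5), (Delta, C, 7), (Orion, B, 9), (Orion, F, 2), (Vega, F, 3), (Zephyr, A, 2)}

Joining Enroll and Teacher on credits yields {(5, A, 40, Delta, 12), (7, A, 1, Helix, 24), (7, B, 19, Vega, 24), (7, C, 32, Delta, 24)}.
Selection tid >= room: {(5, A, 40, Delta, 12), (7, C, 32, Delta, 24)}
π_{title, grade, credits} gives {(Delta, A, 5), (Delta, C, 7)}.
Union: {(Delta, A, 5), (Delta, C, 7)} with {(Alpha, C, 9), (Argo, A, 3), (Atlas, F, 5), (Orion, B, 9), (Orion, F, 2), (Vega, F, 3), (Zephyr, A, 2)} → {(Alpha, C, 9), (Argo, A, 3), (Atlas, F, 5), (Delta, A, 5), (Delta, C, 7), (Orion, B, 9), (Orion, F, 2), (Vega, F, 3), (Zephyr, A, 2)}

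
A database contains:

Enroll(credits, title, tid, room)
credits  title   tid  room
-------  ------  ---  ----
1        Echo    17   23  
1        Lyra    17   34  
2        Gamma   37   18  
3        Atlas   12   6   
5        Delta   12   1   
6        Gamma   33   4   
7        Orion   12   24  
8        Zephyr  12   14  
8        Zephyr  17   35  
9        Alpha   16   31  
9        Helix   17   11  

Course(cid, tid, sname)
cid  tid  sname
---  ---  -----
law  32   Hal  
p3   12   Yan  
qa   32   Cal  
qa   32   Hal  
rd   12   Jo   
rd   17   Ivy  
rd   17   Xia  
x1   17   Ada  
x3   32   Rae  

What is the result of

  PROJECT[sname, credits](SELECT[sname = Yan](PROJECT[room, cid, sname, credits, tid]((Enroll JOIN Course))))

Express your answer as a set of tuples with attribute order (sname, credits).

{(Yan, 3), (Yan, 5), (Yan, 7), (Yan, 8)}

Joining Enroll and Course on tid yields {(1, Echo, 17, 23, rd, Ivy), (1, Echo, 17, 23, rd, Xia), (1, Echo, 17, 23, x1, Ada), (1, Lyra, 17, 34, rd, Ivy), (1, Lyra, 17, 34, rd, Xia), (1, Lyra, 17, 34, x1, Ada), (3, Atlas, 12, 6, p3, Yan), (3, Atlas, 12, 6, rd, Jo), (5, Delta, 12, 1, p3, Yan), (5, Delta, 12, 1, rd, Jo), (7, Orion, 12, 24, p3, Yan), (7, Orion, 12, 24, rd, Jo), (8, Zephyr, 12, 14, p3, Yan), (8, Zephyr, 12, 14, rd, Jo), (8, Zephyr, 17, 35, rd, Ivy), (8, Zephyr, 17, 35, rd, Xia), (8, Zephyr, 17, 35, x1, Ada), (9, Helix, 17, 11, rd, Ivy), (9, Helix, 17, 11, rd, Xia), (9, Helix, 17, 11, x1, Ada)}.
π_{room, cid, sname, credits, tid} gives {(1, p3, Yan, 5, 12), (1, rd, Jo, 5, 12), (11, rd, Ivy, 9, 17), (11, rd, Xia, 9, 17), (11, x1, Ada, 9, 17), (14, p3, Yan, 8, 12), (14, rd, Jo, 8, 12), (23, rd, Ivy, 1, 17), (23, rd, Xia, 1, 17), (23, x1, Ada, 1, 17), (24, p3, Yan, 7, 12), (24, rd, Jo, 7, 12), (34, rd, Ivy, 1, 17), (34, rd, Xia, 1, 17), (34, x1, Ada, 1, 17), (35, rd, Ivy, 8, 17), (35, rd, Xia, 8, 17), (35, x1, Ada, 8, 17), (6, p3, Yan, 3, 12), (6, rd, Jo, 3, 12)}.
Selection sname = Yan: {(1, p3, Yan, 5, 12), (14, p3, Yan, 8, 12), (24, p3, Yan, 7, 12), (6, p3, Yan, 3, 12)}
π_{sname, credits} gives {(Yan, 3), (Yan, 5), (Yan, 7), (Yan, 8)}.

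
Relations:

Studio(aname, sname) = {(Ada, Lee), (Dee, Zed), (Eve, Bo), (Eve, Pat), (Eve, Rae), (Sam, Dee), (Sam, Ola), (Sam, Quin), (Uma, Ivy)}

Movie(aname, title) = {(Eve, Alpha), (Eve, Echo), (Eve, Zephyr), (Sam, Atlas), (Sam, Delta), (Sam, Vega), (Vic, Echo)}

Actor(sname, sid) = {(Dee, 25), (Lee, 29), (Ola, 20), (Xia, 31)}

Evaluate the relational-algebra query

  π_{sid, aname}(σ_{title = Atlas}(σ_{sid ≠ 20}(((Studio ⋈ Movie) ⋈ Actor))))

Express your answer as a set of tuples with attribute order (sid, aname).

{(25, Sam)}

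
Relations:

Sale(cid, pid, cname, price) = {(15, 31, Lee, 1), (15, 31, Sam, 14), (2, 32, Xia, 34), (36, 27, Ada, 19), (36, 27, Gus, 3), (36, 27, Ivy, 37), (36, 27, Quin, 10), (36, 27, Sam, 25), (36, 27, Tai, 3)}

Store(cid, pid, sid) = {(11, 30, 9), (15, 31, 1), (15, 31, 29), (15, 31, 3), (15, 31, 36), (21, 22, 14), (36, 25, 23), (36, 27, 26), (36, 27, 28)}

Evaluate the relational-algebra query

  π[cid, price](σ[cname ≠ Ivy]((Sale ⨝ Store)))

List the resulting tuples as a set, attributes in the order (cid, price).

{(15, 1), (15, 14), (36, 10), (36, 19), (36, 25), (36, 3)}

Joining Sale and Store on cid, pid yields {(15, 31, Lee, 1, 1), (15, 31, Lee, 1, 29), (15, 31, Lee, 1, 3), (15, 31, Lee, 1, 36), (15, 31, Sam, 14, 1), (15, 31, Sam, 14, 29), (15, 31, Sam, 14, 3), (15, 31, Sam, 14, 36), (36, 27, Ada, 19, 26), (36, 27, Ada, 19, 28), (36, 27, Gus, 3, 26), (36, 27, Gus, 3, 28), (36, 27, Ivy, 37, 26), (36, 27, Ivy, 37, 28), (36, 27, Quin, 10, 26), (36, 27, Quin, 10, 28), (36, 27, Sam, 25, 26), (36, 27, Sam, 25, 28), (36, 27, Tai, 3, 26), (36, 27, Tai, 3, 28)}.
Selection cname ≠ Ivy: {(15, 31, Lee, 1, 1), (15, 31, Lee, 1, 29), (15, 31, Lee, 1, 3), (15, 31, Lee, 1, 36), (15, 31, Sam, 14, 1), (15, 31, Sam, 14, 29), (15, 31, Sam, 14, 3), (15, 31, Sam, 14, 36), (36, 27, Ada, 19, 26), (36, 27, Ada, 19, 28), (36, 27, Gus, 3, 26), (36, 27, Gus, 3, 28), (36, 27, Quin, 10, 26), (36, 27, Quin, 10, 28), (36, 27, Sam, 25, 26), (36, 27, Sam, 25, 28), (36, 27, Tai, 3, 26), (36, 27, Tai, 3, 28)}
Projecting to cid, price (12 duplicate(s) eliminated): {(15, 1), (15, 14), (36, 10), (36, 19), (36, 25), (36, 3)}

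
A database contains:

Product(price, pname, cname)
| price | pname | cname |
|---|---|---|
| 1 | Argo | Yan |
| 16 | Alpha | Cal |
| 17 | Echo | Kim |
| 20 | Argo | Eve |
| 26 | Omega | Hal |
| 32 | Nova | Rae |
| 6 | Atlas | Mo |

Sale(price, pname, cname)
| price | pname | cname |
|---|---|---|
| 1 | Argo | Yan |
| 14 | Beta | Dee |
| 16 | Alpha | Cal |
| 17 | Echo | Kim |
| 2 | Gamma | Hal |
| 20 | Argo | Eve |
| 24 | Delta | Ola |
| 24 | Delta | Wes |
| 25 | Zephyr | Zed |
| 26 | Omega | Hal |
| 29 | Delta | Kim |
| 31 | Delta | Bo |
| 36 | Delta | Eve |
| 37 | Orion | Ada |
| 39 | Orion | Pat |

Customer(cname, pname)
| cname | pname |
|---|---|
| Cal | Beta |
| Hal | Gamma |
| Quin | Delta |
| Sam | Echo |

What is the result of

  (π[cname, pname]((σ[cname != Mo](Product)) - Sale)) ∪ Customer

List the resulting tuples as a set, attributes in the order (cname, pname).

{(Cal, Beta), (Hal, Gamma), (Quin, Delta), (Rae, Nova), (Sam, Echo)}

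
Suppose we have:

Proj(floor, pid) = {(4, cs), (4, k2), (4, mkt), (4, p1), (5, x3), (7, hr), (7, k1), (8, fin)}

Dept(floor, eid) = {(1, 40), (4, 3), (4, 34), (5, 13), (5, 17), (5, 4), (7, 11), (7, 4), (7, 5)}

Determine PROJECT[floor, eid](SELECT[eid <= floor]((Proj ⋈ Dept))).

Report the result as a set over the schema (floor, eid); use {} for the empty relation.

{(4, 3), (5, 4), (7, 4), (7, 5)}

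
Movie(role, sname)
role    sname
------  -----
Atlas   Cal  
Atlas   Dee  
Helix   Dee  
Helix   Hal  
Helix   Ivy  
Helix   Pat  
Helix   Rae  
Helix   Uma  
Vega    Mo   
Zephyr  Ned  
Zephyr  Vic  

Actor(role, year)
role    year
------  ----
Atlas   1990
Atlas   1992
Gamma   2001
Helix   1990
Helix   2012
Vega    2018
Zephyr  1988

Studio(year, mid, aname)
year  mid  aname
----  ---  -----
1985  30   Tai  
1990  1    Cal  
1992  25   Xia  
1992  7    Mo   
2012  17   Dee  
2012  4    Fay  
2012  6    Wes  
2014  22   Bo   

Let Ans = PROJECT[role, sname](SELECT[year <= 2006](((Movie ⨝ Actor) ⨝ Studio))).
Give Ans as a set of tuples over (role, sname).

Joining Movie and Actor on role yields {(Atlas, Cal, 1990), (Atlas, Cal, 1992), (Atlas, Dee, 1990), (Atlas, Dee, 1992), (Helix, Dee, 1990), (Helix, Dee, 2012), (Helix, Hal, 1990), (Helix, Hal, 2012), (Helix, Ivy, 1990), (Helix, Ivy, 2012), (Helix, Pat, 1990), (Helix, Pat, 2012), (Helix, Rae, 1990), (Helix, Rae, 2012), (Helix, Uma, 1990), (Helix, Uma, 2012), (Vega, Mo, 2018), (Zephyr, Ned, 1988), (Zephyr, Vic, 1988)}.
Joining (Movie ⨝ Actor) and Studio on year yields {(Atlas, Cal, 1990, 1, Cal), (Atlas, Cal, 1992, 25, Xia), (Atlas, Cal, 1992, 7, Mo), (Atlas, Dee, 1990, 1, Cal), (Atlas, Dee, 1992, 25, Xia), (Atlas, Dee, 1992, 7, Mo), (Helix, Dee, 1990, 1, Cal), (Helix, Dee, 2012, 17, Dee), (Helix, Dee, 2012, 4, Fay), (Helix, Dee, 2012, 6, Wes), (Helix, Hal, 1990, 1, Cal), (Helix, Hal, 2012, 17, Dee), (Helix, Hal, 2012, 4, Fay), (Helix, Hal, 2012, 6, Wes), (Helix, Ivy, 1990, 1, Cal), (Helix, Ivy, 2012, 17, Dee), (Helix, Ivy, 2012, 4, Fay), (Helix, Ivy, 2012, 6, Wes), (Helix, Pat, 1990, 1, Cal), (Helix, Pat, 2012, 17, Dee), (Helix, Pat, 2012, 4, Fay), (Helix, Pat, 2012, 6, Wes), (Helix, Rae, 1990, 1, Cal), (Helix, Rae, 2012, 17, Dee), (Helix, Rae, 2012, 4, Fay), (Helix, Rae, 2012, 6, Wes), (Helix, Uma, 1990, 1, Cal), (Helix, Uma, 2012, 17, Dee), (Helix, Uma, 2012, 4, Fay), (Helix, Uma, 2012, 6, Wes)}.
σ[year <= 2006]: keep tuples satisfying year <= 2006 → {(Atlas, Cal, 1990, 1, Cal), (Atlas, Cal, 1992, 25, Xia), (Atlas, Cal, 1992, 7, Mo), (Atlas, Dee, 1990, 1, Cal), (Atlas, Dee, 1992, 25, Xia), (Atlas, Dee, 1992, 7, Mo), (Helix, Dee, 1990, 1, Cal), (Helix, Hal, 1990, 1, Cal), (Helix, Ivy, 1990, 1, Cal), (Helix, Pat, 1990, 1, Cal), (Helix, Rae, 1990, 1, Cal), (Helix, Uma, 1990, 1, Cal)}
Keep only column(s) role, sname (4 duplicate(s) eliminated): {(Atlas, Cal), (Atlas, Dee), (Helix, Dee), (Helix, Hal), (Helix, Ivy), (Helix, Pat), (Helix, Rae), (Helix, Uma)}

{(Atlas, Cal), (Atlas, Dee), (Helix, Dee), (Helix, Hal), (Helix, Ivy), (Helix, Pat), (Helix, Rae), (Helix, Uma)}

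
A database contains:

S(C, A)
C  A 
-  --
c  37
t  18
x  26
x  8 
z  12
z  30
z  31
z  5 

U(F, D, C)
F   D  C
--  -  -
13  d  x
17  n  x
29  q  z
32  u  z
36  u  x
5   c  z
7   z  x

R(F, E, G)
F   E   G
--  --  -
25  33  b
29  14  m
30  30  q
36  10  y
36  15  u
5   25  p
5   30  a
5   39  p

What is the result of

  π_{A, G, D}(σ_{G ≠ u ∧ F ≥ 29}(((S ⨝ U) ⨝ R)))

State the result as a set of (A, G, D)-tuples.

{(12, m, q), (26, y, u), (30, m, q), (31, m, q), (5, m, q), (8, y, u)}

Joining S and U on C yields {(x, 26, 13, d), (x, 26, 17, n), (x, 26, 36, u), (x, 26, 7, z), (x, 8, 13, d), (x, 8, 17, n), (x, 8, 36, u), (x, 8, 7, z), (z, 12, 29, q), (z, 12, 32, u), (z, 12, 5, c), (z, 30, 29, q), (z, 30, 32, u), (z, 30, 5, c), (z, 31, 29, q), (z, 31, 32, u), (z, 31, 5, c), (z, 5, 29, q), (z, 5, 32, u), (z, 5, 5, c)}.
Joining (S ⨝ U) and R on F yields {(x, 26, 36, u, 10, y), (x, 26, 36, u, 15, u), (x, 8, 36, u, 10, y), (x, 8, 36, u, 15, u), (z, 12, 29, q, 14, m), (z, 12, 5, c, 25, p), (z, 12, 5, c, 30, a), (z, 12, 5, c, 39, p), (z, 30, 29, q, 14, m), (z, 30, 5, c, 25, p), (z, 30, 5, c, 30, a), (z, 30, 5, c, 39, p), (z, 31, 29, q, 14, m), (z, 31, 5, c, 25, p), (z, 31, 5, c, 30, a), (z, 31, 5, c, 39, p), (z, 5, 29, q, 14, m), (z, 5, 5, c, 25, p), (z, 5, 5, c, 30, a), (z, 5, 5, c, 39, p)}.
Selection G ≠ u ∧ F ≥ 29: {(x, 26, 36, u, 10, y), (x, 8, 36, u, 10, y), (z, 12, 29, q, 14, m), (z, 30, 29, q, 14, m), (z, 31, 29, q, 14, m), (z, 5, 29, q, 14, m)}
Keep only column(s) A, G, D: {(12, m, q), (26, y, u), (30, m, q), (31, m, q), (5, m, q), (8, y, u)}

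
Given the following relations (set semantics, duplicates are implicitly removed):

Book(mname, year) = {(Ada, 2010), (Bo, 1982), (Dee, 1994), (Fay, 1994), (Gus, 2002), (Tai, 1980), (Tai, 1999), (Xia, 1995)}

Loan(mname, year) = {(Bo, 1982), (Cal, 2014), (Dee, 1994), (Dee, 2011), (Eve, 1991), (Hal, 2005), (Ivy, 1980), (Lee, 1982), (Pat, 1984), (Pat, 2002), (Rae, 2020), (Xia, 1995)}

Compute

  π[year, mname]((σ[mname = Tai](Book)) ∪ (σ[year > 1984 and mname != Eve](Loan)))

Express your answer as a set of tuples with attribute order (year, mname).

Apply σ_{mname = Tai}; surviving tuples: {(Tai, 1980), (Tai, 1999)}
Apply σ_{year > 1984 and mname != Eve}; surviving tuples: {(Cal, 2014), (Dee, 1994), (Dee, 2011), (Hal, 2005), (Pat, 2002), (Rae, 2020), (Xia, 1995)}
Taking the union: {(Cal, 2014), (Dee, 1994), (Dee, 2011), (Hal, 2005), (Pat, 2002), (Rae, 2020), (Tai, 1980), (Tai, 1999), (Xia, 1995)}
Projecting to year, mname: {(1980, Tai), (1994, Dee), (1995, Xia), (1999, Tai), (2002, Pat), (2005, Hal), (2011, Dee), (2014, Cal), (2020, Rae)}

{(1980, Tai), (1994, Dee), (1995, Xia), (1999, Tai), (2002, Pat), (2005, Hal), (2011, Dee), (2014, Cal), (2020, Rae)}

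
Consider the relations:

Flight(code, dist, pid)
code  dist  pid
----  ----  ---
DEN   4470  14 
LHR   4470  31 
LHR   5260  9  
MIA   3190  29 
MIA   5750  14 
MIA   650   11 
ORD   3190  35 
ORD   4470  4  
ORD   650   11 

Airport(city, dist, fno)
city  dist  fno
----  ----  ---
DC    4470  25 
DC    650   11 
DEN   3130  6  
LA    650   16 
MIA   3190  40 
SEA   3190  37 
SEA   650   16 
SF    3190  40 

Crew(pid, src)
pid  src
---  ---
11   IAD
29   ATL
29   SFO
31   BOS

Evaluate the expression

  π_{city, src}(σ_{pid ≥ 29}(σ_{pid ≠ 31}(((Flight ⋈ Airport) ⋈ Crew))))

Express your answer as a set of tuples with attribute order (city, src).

Flight ⋈ Airport (natural join on dist): {(DEN, 4470, 14, DC, 25), (LHR, 4470, 31, DC, 25), (MIA, 3190, 29, MIA, 40), (MIA, 3190, 29, SEA, 37), (MIA, 3190, 29, SF, 40), (MIA, 650, 11, DC, 11), (MIA, 650, 11, LA, 16), (MIA, 650, 11, SEA, 16), (ORD, 3190, 35, MIA, 40), (ORD, 3190, 35, SEA, 37), (ORD, 3190, 35, SF, 40), (ORD, 4470, 4, DC, 25), (ORD, 650, 11, DC, 11), (ORD, 650, 11, LA, 16), (ORD, 650, 11, SEA, 16)}
(Flight ⋈ Airport) ⋈ Crew (natural join on pid): {(LHR, 4470, 31, DC, 25, BOS), (MIA, 3190, 29, MIA, 40, ATL), (MIA, 3190, 29, MIA, 40, SFO), (MIA, 3190, 29, SEA, 37, ATL), (MIA, 3190, 29, SEA, 37, SFO), (MIA, 3190, 29, SF, 40, ATL), (MIA, 3190, 29, SF, 40, SFO), (MIA, 650, 11, DC, 11, IAD), (MIA, 650, 11, LA, 16, IAD), (MIA, 650, 11, SEA, 16, IAD), (ORD, 650, 11, DC, 11, IAD), (ORD, 650, 11, LA, 16, IAD), (ORD, 650, 11, SEA, 16, IAD)}
σ[pid ≠ 31]: keep tuples satisfying pid ≠ 31 → {(MIA, 3190, 29, MIA, 40, ATL), (MIA, 3190, 29, MIA, 40, SFO), (MIA, 3190, 29, SEA, 37, ATL), (MIA, 3190, 29, SEA, 37, SFO), (MIA, 3190, 29, SF, 40, ATL), (MIA, 3190, 29, SF, 40, SFO), (MIA, 650, 11, DC, 11, IAD), (MIA, 650, 11, LA, 16, IAD), (MIA, 650, 11, SEA, 16, IAD), (ORD, 650, 11, DC, 11, IAD), (ORD, 650, 11, LA, 16, IAD), (ORD, 650, 11, SEA, 16, IAD)}
σ[pid ≥ 29]: keep tuples satisfying pid ≥ 29 → {(MIA, 3190, 29, MIA, 40, ATL), (MIA, 3190, 29, MIA, 40, SFO), (MIA, 3190, 29, SEA, 37, ATL), (MIA, 3190, 29, SEA, 37, SFO), (MIA, 3190, 29, SF, 40, ATL), (MIA, 3190, 29, SF, 40, SFO)}
π[city, src]: project onto (city, src) → {(MIA, ATL), (MIA, SFO), (SEA, ATL), (SEA, SFO), (SF, ATL), (SF, SFO)}

{(MIA, ATL), (MIA, SFO), (SEA, ATL), (SEA, SFO), (SF, ATL), (SF, SFO)}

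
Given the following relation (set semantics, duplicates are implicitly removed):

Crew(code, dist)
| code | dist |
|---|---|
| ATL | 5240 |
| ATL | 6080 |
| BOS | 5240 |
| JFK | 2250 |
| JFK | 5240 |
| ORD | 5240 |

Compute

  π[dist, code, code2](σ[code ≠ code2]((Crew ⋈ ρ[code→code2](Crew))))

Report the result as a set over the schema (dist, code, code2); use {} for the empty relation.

{(5240, ATL, BOS), (5240, ATL, JFK), (5240, ATL, ORD), (5240, BOS, ATL), (5240, BOS, JFK), (5240, BOS, ORD), (5240, JFK, ATL), (5240, JFK, BOS), (5240, JFK, ORD), (5240, ORD, ATL), (5240, ORD, BOS), (5240, ORD, JFK)}

ρ[code→code2]: schema becomes (code2, dist); tuples unchanged.
Joining Crew and ρ[code→code2](Crew) on dist yields {(ATL, 5240, ATL), (ATL, 5240, BOS), (ATL, 5240, JFK), (ATL, 5240, ORD), (ATL, 6080, ATL), (BOS, 5240, ATL), (BOS, 5240, BOS), (BOS, 5240, JFK), (BOS, 5240, ORD), (JFK, 2250, JFK), (JFK, 5240, ATL), (JFK, 5240, BOS), (JFK, 5240, JFK), (JFK, 5240, ORD), (ORD, 5240, ATL), (ORD, 5240, BOS), (ORD, 5240, JFK), (ORD, 5240, ORD)}.
Filtering on code ≠ code2 leaves {(ATL, 5240, BOS), (ATL, 5240, JFK), (ATL, 5240, ORD), (BOS, 5240, ATL), (BOS, 5240, JFK), (BOS, 5240, ORD), (JFK, 5240, ATL), (JFK, 5240, BOS), (JFK, 5240, ORD), (ORD, 5240, ATL), (ORD, 5240, BOS), (ORD, 5240, JFK)}.
π_{dist, code, code2} gives {(5240, ATL, BOS), (5240, ATL, JFK), (5240, ATL, ORD), (5240, BOS, ATL), (5240, BOS, JFK), (5240, BOS, ORD), (5240, JFK, ATL), (5240, JFK, BOS), (5240, JFK, ORD), (5240, ORD, ATL), (5240, ORD, BOS), (5240, ORD, JFK)}.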